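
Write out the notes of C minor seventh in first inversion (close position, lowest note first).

Eb, G, Bb, C

Spelling C minor seventh: C–Eb–G–Bb. In first inversion the third is bass, giving Eb, G, Bb, C from the bottom.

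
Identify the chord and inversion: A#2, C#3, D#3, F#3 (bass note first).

D# minor seventh, second inversion

The pitch classes A#, C#, D#, F# arrange in thirds as D#–F#–A#–C#: a D# minor seventh chord.
The lowest note is A#, the fifth of the chord, so this is second inversion (figured bass 4/3).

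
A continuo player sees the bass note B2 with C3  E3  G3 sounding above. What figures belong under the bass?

4/2

The notes B, C, E, G stack in thirds as C–E–G–B — a C major seventh chord. The bass B is the seventh, so this is third inversion: figured 4/2.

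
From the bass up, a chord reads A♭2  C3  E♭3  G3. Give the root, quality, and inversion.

Reducing to letter names: Ab, C, Eb, G. These stack in thirds as Ab–C–Eb–G — an Ab major seventh chord.
Ab is the root of Ab major seventh; root in the bass means root position (figured bass 7).

Ab major seventh, root position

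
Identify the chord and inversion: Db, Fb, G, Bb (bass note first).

Reducing to letter names: Db, Fb, G, Bb. These stack in thirds as G–Bb–Db–Fb — a G diminished seventh chord.
Db is the fifth of G diminished seventh; fifth in the bass means second inversion (figured bass 4/3).

G diminished seventh, second inversion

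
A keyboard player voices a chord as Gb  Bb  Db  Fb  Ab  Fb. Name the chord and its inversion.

The distinct note names are Gb, Bb, Db, Fb, Ab. Stacked in thirds they read Gb–Bb–Db–Fb–Ab, which is a dominant ninth chord on Gb.
With the root (Gb) in the bass, the chord is in root position.

Gb dominant ninth, root position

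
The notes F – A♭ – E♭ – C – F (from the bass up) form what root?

F

The distinct letter names are F, Ab, Eb, C. Arranged as a stack of thirds they read F–Ab–C–Eb, so F is the root (an F minor seventh chord).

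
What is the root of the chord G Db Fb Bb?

G, Db, Fb, Bb are the tones of a G diminished seventh chord (G–Bb–Db–Fb), making G the root.

G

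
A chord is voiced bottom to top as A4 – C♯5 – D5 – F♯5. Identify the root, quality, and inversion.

The distinct note names are A, C#, D, F#. Stacked in thirds they read D–F#–A–C#, which is a major seventh chord on D.
The lowest note is A, the fifth of the chord, so this is second inversion (figured bass 4/3).

D major seventh, second inversion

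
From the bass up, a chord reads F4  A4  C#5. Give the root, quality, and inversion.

F augmented, root position

Reducing to letter names: F, A, C#. These stack in thirds as F–A–C# — an F augmented triad.
The lowest note is F, the root of the chord, so this is root position (figured bass 5/3).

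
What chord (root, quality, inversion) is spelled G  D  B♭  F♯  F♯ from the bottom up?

G minor-major seventh, root position

Reducing to letter names: G, D, Bb, F#. These stack in thirds as G–Bb–D–F# — a G minor-major seventh chord.
With the root (G) in the bass, the chord is in root position (figured bass 7).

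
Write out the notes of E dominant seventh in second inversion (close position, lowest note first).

B, D, E, G#

The chord tones are E–G#–B–D. With the fifth (B) lowest for second inversion: B, D, E, G#.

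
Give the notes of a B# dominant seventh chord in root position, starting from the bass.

The chord tones are B#–D##–F##–A#. With the root (B#) lowest for root position: B#, D##, F##, A#.

B#, D##, F##, A#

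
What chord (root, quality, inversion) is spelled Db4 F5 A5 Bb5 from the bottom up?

The distinct note names are Db, F, A, Bb. Stacked in thirds they read Bb–Db–F–A, which is a minor-major seventh chord on Bb.
The lowest note is Db, the third of the chord, so this is first inversion (figured bass 6/5).

Bb minor-major seventh, first inversion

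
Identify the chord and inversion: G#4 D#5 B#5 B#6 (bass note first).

G# major, root position

Reducing to letter names: G#, D#, B#. These stack in thirds as G#–B#–D# — a G# major triad.
G# is the root of G# major; root in the bass means root position (figured bass 5/3).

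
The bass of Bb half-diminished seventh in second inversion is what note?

The fifth of Bb half-diminished seventh (Bb–Db–Fb–Ab) is Fb; that is the bass in second inversion.

Fb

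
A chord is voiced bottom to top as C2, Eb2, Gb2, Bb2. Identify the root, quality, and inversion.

Reducing to letter names: C, Eb, Gb, Bb. These stack in thirds as C–Eb–Gb–Bb — a C half-diminished seventh chord.
The lowest note is C, the root of the chord, so this is root position (figured bass 7).

C half-diminished seventh, root position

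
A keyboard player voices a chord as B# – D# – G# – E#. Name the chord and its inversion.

E# minor seventh, second inversion

The pitch classes B#, D#, G#, E# arrange in thirds as E#–G#–B#–D#: an E# minor seventh chord.
B# is the fifth of E# minor seventh; fifth in the bass means second inversion (figured bass 4/3).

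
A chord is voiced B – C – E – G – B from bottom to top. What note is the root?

C

The distinct letter names are B, C, E, G. Arranged as a stack of thirds they read C–E–G–B, so C is the root (a C major seventh chord).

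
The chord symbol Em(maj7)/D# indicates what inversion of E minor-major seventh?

third inversion

Em(maj7)/D# means E minor-major seventh with D# in the bass. D# is the seventh of E minor-major seventh (E–G–B–D#), so this is third inversion.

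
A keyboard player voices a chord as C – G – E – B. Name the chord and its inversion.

C major seventh, root position

The pitch classes C, G, E, B arrange in thirds as C–E–G–B: a C major seventh chord.
C is the root of C major seventh; root in the bass means root position (figured bass 7).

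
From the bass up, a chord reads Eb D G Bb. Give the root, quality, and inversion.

Eb major seventh, root position

The distinct note names are Eb, D, G, Bb. Stacked in thirds they read Eb–G–Bb–D, which is a major seventh chord on Eb.
The lowest note is Eb, the root of the chord, so this is root position (figured bass 7).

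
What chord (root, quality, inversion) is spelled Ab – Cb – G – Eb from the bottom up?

The pitch classes Ab, Cb, G, Eb arrange in thirds as Ab–Cb–Eb–G: an Ab minor-major seventh chord.
Ab is the root of Ab minor-major seventh; root in the bass means root position (figured bass 7).

Ab minor-major seventh, root position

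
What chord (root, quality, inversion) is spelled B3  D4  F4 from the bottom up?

B diminished, root position

The distinct note names are B, D, F. Stacked in thirds they read B–D–F, which is a diminished triad on B.
B is the root of B diminished; root in the bass means root position (figured bass 5/3).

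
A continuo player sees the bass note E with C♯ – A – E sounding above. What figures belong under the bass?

The notes E, C#, A stack in thirds as A–C#–E — an A major triad. The bass E is the fifth, so this is second inversion: figured 6/4.

6/4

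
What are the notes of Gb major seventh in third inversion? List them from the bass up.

F, Gb, Bb, Db

Gb major seventh is Gb–Bb–Db–F. Third inversion puts the seventh (F) in the bass, with the remaining tones above: F, Gb, Bb, Db.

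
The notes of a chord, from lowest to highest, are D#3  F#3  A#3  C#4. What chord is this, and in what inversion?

D# minor seventh, root position

Reducing to letter names: D#, F#, A#, C#. These stack in thirds as D#–F#–A#–C# — a D# minor seventh chord.
The lowest note is D#, the root of the chord, so this is root position (figured bass 7).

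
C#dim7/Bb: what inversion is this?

C#dim7/Bb means C# diminished seventh with Bb in the bass. Bb is the seventh of C# diminished seventh (C#–E–G–Bb), so this is third inversion.

third inversion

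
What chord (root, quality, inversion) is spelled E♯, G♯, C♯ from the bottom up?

The distinct note names are E#, G#, C#. Stacked in thirds they read C#–E#–G#, which is a major triad on C#.
With the third (E#) in the bass, the chord is in first inversion (figured bass 6).

C# major, first inversion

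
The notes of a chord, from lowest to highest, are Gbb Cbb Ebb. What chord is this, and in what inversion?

Cbb major, second inversion

Reducing to letter names: Gbb, Cbb, Ebb. These stack in thirds as Cbb–Ebb–Gbb — a Cbb major triad.
With the fifth (Gbb) in the bass, the chord is in second inversion (figured bass 6/4).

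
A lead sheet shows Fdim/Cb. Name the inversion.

second inversion

Fdim/Cb means F diminished with Cb in the bass. Cb is the fifth of F diminished (F–Ab–Cb), so this is second inversion.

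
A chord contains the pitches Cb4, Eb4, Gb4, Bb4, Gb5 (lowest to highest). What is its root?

Cb

The distinct letter names are Cb, Eb, Gb, Bb. Arranged as a stack of thirds they read Cb–Eb–Gb–Bb, so Cb is the root (a Cb major seventh chord).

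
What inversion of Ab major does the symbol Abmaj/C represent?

Abmaj/C means Ab major with C in the bass. C is the third of Ab major (Ab–C–Eb), so this is first inversion.

first inversion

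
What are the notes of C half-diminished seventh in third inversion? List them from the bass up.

The chord tones are C–Eb–Gb–Bb. With the seventh (Bb) lowest for third inversion: Bb, C, Eb, Gb.

Bb, C, Eb, Gb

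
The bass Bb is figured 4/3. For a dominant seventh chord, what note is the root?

Eb

The figures 4/3 mean the fifth of the chord is in the bass. If Bb is the fifth of a dominant seventh chord, the root is Eb (chord tones Eb–G–Bb–Db).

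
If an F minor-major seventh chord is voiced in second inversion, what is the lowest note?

In second inversion the fifth is lowest. For F minor-major seventh (F–Ab–C–E) that is C.

C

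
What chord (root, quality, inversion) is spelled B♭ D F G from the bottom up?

Reducing to letter names: Bb, D, F, G. These stack in thirds as G–Bb–D–F — a G minor seventh chord.
Bb is the third of G minor seventh; third in the bass means first inversion (figured bass 6/5).

G minor seventh, first inversion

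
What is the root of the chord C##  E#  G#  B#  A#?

A#

The distinct letter names are C##, E#, G#, B#, A#. Arranged as a stack of thirds they read A#–C##–E#–G#–B#, so A# is the root (an A# dominant ninth chord).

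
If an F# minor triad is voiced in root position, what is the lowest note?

F#

F# minor is F#–A–C#. Root position places the root in the bass: F#.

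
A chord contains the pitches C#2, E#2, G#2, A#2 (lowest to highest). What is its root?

Reordering C#, E#, G#, A# into stacked thirds gives A#–C#–E#–G#; the bottom of that stack, A#, is the root.

A#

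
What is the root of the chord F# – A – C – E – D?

F#, A, C, E, D are the tones of a D dominant ninth chord (D–F#–A–C–E), making D the root.

D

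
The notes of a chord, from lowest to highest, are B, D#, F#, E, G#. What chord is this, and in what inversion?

E major ninth, second inversion

The pitch classes B, D#, F#, E, G# arrange in thirds as E–G#–B–D#–F#: an E major ninth chord.
With the fifth (B) in the bass, the chord is in second inversion.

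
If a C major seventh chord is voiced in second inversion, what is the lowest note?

G

The fifth of C major seventh (C–E–G–B) is G; that is the bass in second inversion.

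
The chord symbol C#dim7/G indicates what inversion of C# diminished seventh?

second inversion

C#dim7/G means C# diminished seventh with G in the bass. G is the fifth of C# diminished seventh (C#–E–G–Bb), so this is second inversion.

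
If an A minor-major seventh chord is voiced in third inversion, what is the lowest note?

The seventh of A minor-major seventh (A–C–E–G#) is G#; that is the bass in third inversion.

G#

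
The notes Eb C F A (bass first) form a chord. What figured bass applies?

The notes Eb, C, F, A stack in thirds as F–A–C–Eb — an F dominant seventh chord. The bass Eb is the seventh, so this is third inversion: figured 4/2.

4/2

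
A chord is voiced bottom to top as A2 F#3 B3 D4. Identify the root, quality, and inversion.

B minor seventh, third inversion

Reducing to letter names: A, F#, B, D. These stack in thirds as B–D–F#–A — a B minor seventh chord.
With the seventh (A) in the bass, the chord is in third inversion (figured bass 4/2).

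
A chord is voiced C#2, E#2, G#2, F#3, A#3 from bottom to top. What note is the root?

The distinct letter names are C#, E#, G#, F#, A#. Arranged as a stack of thirds they read F#–A#–C#–E#–G#, so F# is the root (an F# major ninth chord).

F#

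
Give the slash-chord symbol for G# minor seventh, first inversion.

First inversion of G# minor seventh has the third (B) in the bass. As a slash chord: G#m7/B.

G#m7/B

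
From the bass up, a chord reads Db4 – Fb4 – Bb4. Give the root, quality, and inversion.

Bb diminished, first inversion

Reducing to letter names: Db, Fb, Bb. These stack in thirds as Bb–Db–Fb — a Bb diminished triad.
The lowest note is Db, the third of the chord, so this is first inversion (figured bass 6).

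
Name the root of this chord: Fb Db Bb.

The distinct letter names are Fb, Db, Bb. Arranged as a stack of thirds they read Bb–Db–Fb, so Bb is the root (a Bb diminished triad).

Bb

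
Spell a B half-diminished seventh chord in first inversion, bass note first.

D, F, A, B

The chord tones are B–D–F–A. With the third (D) lowest for first inversion: D, F, A, B.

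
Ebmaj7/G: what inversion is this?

Ebmaj7/G means Eb major seventh with G in the bass. G is the third of Eb major seventh (Eb–G–Bb–D), so this is first inversion.

first inversion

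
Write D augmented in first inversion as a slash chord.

First inversion of D augmented has the third (F#) in the bass. As a slash chord: Daug/F#.

Daug/F#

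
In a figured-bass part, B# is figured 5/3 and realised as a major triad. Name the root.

The figures 5/3 mean the root of the chord is in the bass. If B# is the root of a major triad, the root is B# (chord tones B#–D##–F##).

B#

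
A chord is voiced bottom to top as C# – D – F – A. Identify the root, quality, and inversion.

D minor-major seventh, third inversion

The distinct note names are C#, D, F, A. Stacked in thirds they read D–F–A–C#, which is a minor-major seventh chord on D.
C# is the seventh of D minor-major seventh; seventh in the bass means third inversion (figured bass 4/2).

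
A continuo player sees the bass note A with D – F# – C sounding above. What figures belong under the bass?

The notes A, D, F#, C stack in thirds as D–F#–A–C — a D dominant seventh chord. The bass A is the fifth, so this is second inversion: figured 4/3.

4/3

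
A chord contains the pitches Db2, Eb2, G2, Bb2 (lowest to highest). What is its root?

The distinct letter names are Db, Eb, G, Bb. Arranged as a stack of thirds they read Eb–G–Bb–Db, so Eb is the root (an Eb dominant seventh chord).

Eb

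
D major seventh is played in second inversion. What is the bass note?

The fifth of D major seventh (D–F#–A–C#) is A; that is the bass in second inversion.

A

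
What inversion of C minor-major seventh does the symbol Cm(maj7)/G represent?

Cm(maj7)/G means C minor-major seventh with G in the bass. G is the fifth of C minor-major seventh (C–Eb–G–B), so this is second inversion.

second inversion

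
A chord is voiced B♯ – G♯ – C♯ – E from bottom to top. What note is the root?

The distinct letter names are B#, G#, C#, E. Arranged as a stack of thirds they read C#–E–G#–B#, so C# is the root (a C# minor-major seventh chord).

C#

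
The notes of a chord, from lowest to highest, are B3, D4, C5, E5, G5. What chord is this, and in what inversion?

Reducing to letter names: B, D, C, E, G. These stack in thirds as C–E–G–B–D — a C major ninth chord.
B is the seventh of C major ninth; seventh in the bass means third inversion.

C major ninth, third inversion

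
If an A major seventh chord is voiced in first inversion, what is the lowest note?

The third of A major seventh (A–C#–E–G#) is C#; that is the bass in first inversion.

C#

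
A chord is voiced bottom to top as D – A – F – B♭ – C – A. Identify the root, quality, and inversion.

The pitch classes D, A, F, Bb, C arrange in thirds as Bb–D–F–A–C: a Bb major ninth chord.
D is the third of Bb major ninth; third in the bass means first inversion.

Bb major ninth, first inversion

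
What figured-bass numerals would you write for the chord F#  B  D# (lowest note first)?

6/4

The notes F#, B, D# stack in thirds as B–D#–F# — a B major triad. The bass F# is the fifth, so this is second inversion: figured 6/4.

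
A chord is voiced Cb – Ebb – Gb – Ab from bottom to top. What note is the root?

Cb, Ebb, Gb, Ab are the tones of an Ab half-diminished seventh chord (Ab–Cb–Ebb–Gb), making Ab the root.

Ab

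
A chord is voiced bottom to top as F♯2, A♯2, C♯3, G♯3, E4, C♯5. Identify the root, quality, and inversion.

F# dominant ninth, root position

The distinct note names are F#, A#, C#, G#, E. Stacked in thirds they read F#–A#–C#–E–G#, which is a dominant ninth chord on F#.
With the root (F#) in the bass, the chord is in root position.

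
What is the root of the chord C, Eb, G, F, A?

Reordering C, Eb, G, F, A into stacked thirds gives F–A–C–Eb–G; the bottom of that stack, F, is the root.

F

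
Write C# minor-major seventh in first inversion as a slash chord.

C#m(maj7)/E

First inversion of C# minor-major seventh has the third (E) in the bass. As a slash chord: C#m(maj7)/E.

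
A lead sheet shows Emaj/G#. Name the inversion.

first inversion

Emaj/G# means E major with G# in the bass. G# is the third of E major (E–G#–B), so this is first inversion.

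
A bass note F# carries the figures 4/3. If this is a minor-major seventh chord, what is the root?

The figures 4/3 mean the fifth of the chord is in the bass. If F# is the fifth of a minor-major seventh chord, the root is B (chord tones B–D–F#–A#).

B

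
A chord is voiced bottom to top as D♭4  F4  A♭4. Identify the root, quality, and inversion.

Reducing to letter names: Db, F, Ab. These stack in thirds as Db–F–Ab — a Db major triad.
Db is the root of Db major; root in the bass means root position (figured bass 5/3).

Db major, root position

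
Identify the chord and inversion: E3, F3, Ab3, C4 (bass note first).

F minor-major seventh, third inversion

Reducing to letter names: E, F, Ab, C. These stack in thirds as F–Ab–C–E — an F minor-major seventh chord.
With the seventh (E) in the bass, the chord is in third inversion (figured bass 4/2).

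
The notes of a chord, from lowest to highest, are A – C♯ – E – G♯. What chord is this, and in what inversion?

The distinct note names are A, C#, E, G#. Stacked in thirds they read A–C#–E–G#, which is a major seventh chord on A.
A is the root of A major seventh; root in the bass means root position (figured bass 7).

A major seventh, root position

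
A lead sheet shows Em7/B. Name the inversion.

second inversion

Em7/B means E minor seventh with B in the bass. B is the fifth of E minor seventh (E–G–B–D), so this is second inversion.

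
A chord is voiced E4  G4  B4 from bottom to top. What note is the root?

E, G, B are the tones of an E minor triad (E–G–B), making E the root.

E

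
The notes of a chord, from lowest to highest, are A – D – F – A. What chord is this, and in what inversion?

D minor, second inversion

The pitch classes A, D, F arrange in thirds as D–F–A: a D minor triad.
A is the fifth of D minor; fifth in the bass means second inversion (figured bass 6/4).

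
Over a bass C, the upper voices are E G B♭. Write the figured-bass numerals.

The notes C, E, G, Bb stack in thirds as C–E–G–Bb — a C dominant seventh chord. The bass C is the root, so this is root position: figured 7.

7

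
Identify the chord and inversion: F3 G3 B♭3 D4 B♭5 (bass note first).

G minor seventh, third inversion

The distinct note names are F, G, Bb, D. Stacked in thirds they read G–Bb–D–F, which is a minor seventh chord on G.
With the seventh (F) in the bass, the chord is in third inversion (figured bass 4/2).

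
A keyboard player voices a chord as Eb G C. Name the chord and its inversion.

The pitch classes Eb, G, C arrange in thirds as C–Eb–G: a C minor triad.
Eb is the third of C minor; third in the bass means first inversion (figured bass 6).

C minor, first inversion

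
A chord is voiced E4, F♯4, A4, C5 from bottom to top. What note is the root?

Reordering E, F#, A, C into stacked thirds gives F#–A–C–E; the bottom of that stack, F#, is the root.

F#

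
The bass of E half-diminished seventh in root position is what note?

E

In root position the root is lowest. For E half-diminished seventh (E–G–Bb–D) that is E.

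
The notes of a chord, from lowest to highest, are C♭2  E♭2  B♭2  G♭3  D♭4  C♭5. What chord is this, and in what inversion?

The distinct note names are Cb, Eb, Bb, Gb, Db. Stacked in thirds they read Cb–Eb–Gb–Bb–Db, which is a major ninth chord on Cb.
Cb is the root of Cb major ninth; root in the bass means root position.

Cb major ninth, root position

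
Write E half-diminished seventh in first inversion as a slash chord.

First inversion of E half-diminished seventh has the third (G) in the bass. As a slash chord: Eø7/G.

Eø7/G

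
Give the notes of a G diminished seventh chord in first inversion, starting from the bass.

Spelling G diminished seventh: G–Bb–Db–Fb. In first inversion the third is bass, giving Bb, Db, Fb, G from the bottom.

Bb, Db, Fb, G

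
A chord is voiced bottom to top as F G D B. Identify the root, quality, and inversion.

The distinct note names are F, G, D, B. Stacked in thirds they read G–B–D–F, which is a dominant seventh chord on G.
The lowest note is F, the seventh of the chord, so this is third inversion (figured bass 4/2).

G dominant seventh, third inversion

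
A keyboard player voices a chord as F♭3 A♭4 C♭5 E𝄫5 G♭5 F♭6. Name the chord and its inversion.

Reducing to letter names: Fb, Ab, Cb, Ebb, Gb. These stack in thirds as Fb–Ab–Cb–Ebb–Gb — an Fb dominant ninth chord.
With the root (Fb) in the bass, the chord is in root position.

Fb dominant ninth, root position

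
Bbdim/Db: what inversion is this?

Bbdim/Db means Bb diminished with Db in the bass. Db is the third of Bb diminished (Bb–Db–Fb), so this is first inversion.

first inversion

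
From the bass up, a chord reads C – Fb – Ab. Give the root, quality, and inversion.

Reducing to letter names: C, Fb, Ab. These stack in thirds as Fb–Ab–C — an Fb augmented triad.
With the fifth (C) in the bass, the chord is in second inversion (figured bass 6/4).

Fb augmented, second inversion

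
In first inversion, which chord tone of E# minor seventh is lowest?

G#

In first inversion the third is lowest. For E# minor seventh (E#–G#–B#–D#) that is G#.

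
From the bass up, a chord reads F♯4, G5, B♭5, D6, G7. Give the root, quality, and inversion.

G minor-major seventh, third inversion

The distinct note names are F#, G, Bb, D. Stacked in thirds they read G–Bb–D–F#, which is a minor-major seventh chord on G.
The lowest note is F#, the seventh of the chord, so this is third inversion (figured bass 4/2).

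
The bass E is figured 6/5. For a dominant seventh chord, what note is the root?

The figures 6/5 mean the third of the chord is in the bass. If E is the third of a dominant seventh chord, the root is C (chord tones C–E–G–Bb).

C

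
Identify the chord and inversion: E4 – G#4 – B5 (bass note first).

E major, root position

Reducing to letter names: E, G#, B. These stack in thirds as E–G#–B — an E major triad.
The lowest note is E, the root of the chord, so this is root position (figured bass 5/3).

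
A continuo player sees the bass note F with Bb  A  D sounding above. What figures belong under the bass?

4/3

The notes F, Bb, A, D stack in thirds as Bb–D–F–A — a Bb major seventh chord. The bass F is the fifth, so this is second inversion: figured 4/3.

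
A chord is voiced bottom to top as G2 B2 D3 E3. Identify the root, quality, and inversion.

E minor seventh, first inversion

The distinct note names are G, B, D, E. Stacked in thirds they read E–G–B–D, which is a minor seventh chord on E.
With the third (G) in the bass, the chord is in first inversion (figured bass 6/5).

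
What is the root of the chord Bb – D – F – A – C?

Bb

Bb, D, F, A, C are the tones of a Bb major ninth chord (Bb–D–F–A–C), making Bb the root.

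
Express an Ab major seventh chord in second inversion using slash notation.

Abmaj7/Eb

Second inversion of Ab major seventh has the fifth (Eb) in the bass. As a slash chord: Abmaj7/Eb.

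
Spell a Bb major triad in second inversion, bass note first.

F, Bb, D

Bb major is Bb–D–F. Second inversion puts the fifth (F) in the bass, with the remaining tones above: F, Bb, D.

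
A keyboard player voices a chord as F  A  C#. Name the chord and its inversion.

The pitch classes F, A, C# arrange in thirds as F–A–C#: an F augmented triad.
With the root (F) in the bass, the chord is in root position (figured bass 5/3).

F augmented, root position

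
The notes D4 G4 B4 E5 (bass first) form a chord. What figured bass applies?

The notes D, G, B, E stack in thirds as E–G–B–D — an E minor seventh chord. The bass D is the seventh, so this is third inversion: figured 4/2.

4/2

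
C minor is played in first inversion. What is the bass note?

The third of C minor (C–Eb–G) is Eb; that is the bass in first inversion.

Eb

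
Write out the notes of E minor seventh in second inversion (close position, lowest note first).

B, D, E, G

Spelling E minor seventh: E–G–B–D. In second inversion the fifth is bass, giving B, D, E, G from the bottom.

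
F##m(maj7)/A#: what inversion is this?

first inversion

F##m(maj7)/A# means F## minor-major seventh with A# in the bass. A# is the third of F## minor-major seventh (F##–A#–C##–E##), so this is first inversion.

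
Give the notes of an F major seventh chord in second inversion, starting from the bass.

C, E, F, A

F major seventh is F–A–C–E. Second inversion puts the fifth (C) in the bass, with the remaining tones above: C, E, F, A.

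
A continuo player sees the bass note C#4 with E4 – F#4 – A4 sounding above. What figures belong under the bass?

The notes C#, E, F#, A stack in thirds as F#–A–C#–E — an F# minor seventh chord. The bass C# is the fifth, so this is second inversion: figured 4/3.

4/3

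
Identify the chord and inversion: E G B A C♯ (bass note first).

A dominant ninth, second inversion

The pitch classes E, G, B, A, C# arrange in thirds as A–C#–E–G–B: an A dominant ninth chord.
With the fifth (E) in the bass, the chord is in second inversion.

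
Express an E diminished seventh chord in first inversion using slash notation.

Edim7/G

First inversion of E diminished seventh has the third (G) in the bass. As a slash chord: Edim7/G.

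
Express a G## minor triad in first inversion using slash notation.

First inversion of G## minor has the third (B#) in the bass. As a slash chord: G##m/B#.

G##m/B#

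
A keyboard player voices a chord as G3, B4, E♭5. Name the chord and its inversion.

Eb augmented, first inversion

The pitch classes G, B, Eb arrange in thirds as Eb–G–B: an Eb augmented triad.
The lowest note is G, the third of the chord, so this is first inversion (figured bass 6).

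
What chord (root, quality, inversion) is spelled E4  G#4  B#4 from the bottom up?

The distinct note names are E, G#, B#. Stacked in thirds they read E–G#–B#, which is an augmented triad on E.
With the root (E) in the bass, the chord is in root position (figured bass 5/3).

E augmented, root position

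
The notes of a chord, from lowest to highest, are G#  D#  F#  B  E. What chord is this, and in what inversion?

Reducing to letter names: G#, D#, F#, B, E. These stack in thirds as E–G#–B–D#–F# — an E major ninth chord.
G# is the third of E major ninth; third in the bass means first inversion.

E major ninth, first inversion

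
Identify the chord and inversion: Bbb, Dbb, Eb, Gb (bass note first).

Eb diminished seventh, second inversion

The distinct note names are Bbb, Dbb, Eb, Gb. Stacked in thirds they read Eb–Gb–Bbb–Dbb, which is a diminished seventh chord on Eb.
With the fifth (Bbb) in the bass, the chord is in second inversion (figured bass 4/3).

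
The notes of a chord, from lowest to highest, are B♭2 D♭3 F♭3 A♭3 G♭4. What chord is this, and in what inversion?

The distinct note names are Bb, Db, Fb, Ab, Gb. Stacked in thirds they read Gb–Bb–Db–Fb–Ab, which is a dominant ninth chord on Gb.
Bb is the third of Gb dominant ninth; third in the bass means first inversion.

Gb dominant ninth, first inversion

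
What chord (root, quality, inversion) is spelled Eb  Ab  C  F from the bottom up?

F minor seventh, third inversion

The distinct note names are Eb, Ab, C, F. Stacked in thirds they read F–Ab–C–Eb, which is a minor seventh chord on F.
Eb is the seventh of F minor seventh; seventh in the bass means third inversion (figured bass 4/2).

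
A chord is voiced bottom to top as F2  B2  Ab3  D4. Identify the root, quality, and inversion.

The pitch classes F, B, Ab, D arrange in thirds as B–D–F–Ab: a B diminished seventh chord.
The lowest note is F, the fifth of the chord, so this is second inversion (figured bass 4/3).

B diminished seventh, second inversion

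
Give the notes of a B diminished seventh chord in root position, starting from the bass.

B, D, F, Ab

B diminished seventh is B–D–F–Ab. Root position puts the root (B) in the bass, with the remaining tones above: B, D, F, Ab.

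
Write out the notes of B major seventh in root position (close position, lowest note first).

B, D#, F#, A#

Spelling B major seventh: B–D#–F#–A#. In root position the root is bass, giving B, D#, F#, A# from the bottom.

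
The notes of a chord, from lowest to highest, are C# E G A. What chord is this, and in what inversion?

Reducing to letter names: C#, E, G, A. These stack in thirds as A–C#–E–G — an A dominant seventh chord.
C# is the third of A dominant seventh; third in the bass means first inversion (figured bass 6/5).

A dominant seventh, first inversion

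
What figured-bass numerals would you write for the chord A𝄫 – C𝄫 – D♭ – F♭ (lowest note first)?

4/3

The notes Abb, Cbb, Db, Fb stack in thirds as Db–Fb–Abb–Cbb — a Db diminished seventh chord. The bass Abb is the fifth, so this is second inversion: figured 4/3.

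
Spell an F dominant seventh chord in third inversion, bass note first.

The chord tones are F–A–C–Eb. With the seventh (Eb) lowest for third inversion: Eb, F, A, C.

Eb, F, A, C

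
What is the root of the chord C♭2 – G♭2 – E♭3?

The distinct letter names are Cb, Gb, Eb. Arranged as a stack of thirds they read Cb–Eb–Gb, so Cb is the root (a Cb major triad).

Cb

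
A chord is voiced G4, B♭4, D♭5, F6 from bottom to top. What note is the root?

G

G, Bb, Db, F are the tones of a G half-diminished seventh chord (G–Bb–Db–F), making G the root.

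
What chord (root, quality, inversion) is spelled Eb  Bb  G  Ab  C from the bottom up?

Ab major ninth, second inversion

Reducing to letter names: Eb, Bb, G, Ab, C. These stack in thirds as Ab–C–Eb–G–Bb — an Ab major ninth chord.
The lowest note is Eb, the fifth of the chord, so this is second inversion.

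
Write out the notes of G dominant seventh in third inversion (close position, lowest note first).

F, G, B, D

G dominant seventh is G–B–D–F. Third inversion puts the seventh (F) in the bass, with the remaining tones above: F, G, B, D.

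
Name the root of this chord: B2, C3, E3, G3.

Reordering B, C, E, G into stacked thirds gives C–E–G–B; the bottom of that stack, C, is the root.

C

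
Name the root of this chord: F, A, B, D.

Reordering F, A, B, D into stacked thirds gives B–D–F–A; the bottom of that stack, B, is the root.

B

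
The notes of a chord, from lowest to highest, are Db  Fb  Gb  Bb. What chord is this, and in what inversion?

Reducing to letter names: Db, Fb, Gb, Bb. These stack in thirds as Gb–Bb–Db–Fb — a Gb dominant seventh chord.
With the fifth (Db) in the bass, the chord is in second inversion (figured bass 4/3).

Gb dominant seventh, second inversion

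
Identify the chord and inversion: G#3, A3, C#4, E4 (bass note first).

The pitch classes G#, A, C#, E arrange in thirds as A–C#–E–G#: an A major seventh chord.
With the seventh (G#) in the bass, the chord is in third inversion (figured bass 4/2).

A major seventh, third inversion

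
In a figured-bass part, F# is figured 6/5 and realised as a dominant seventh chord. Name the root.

D

The figures 6/5 mean the third of the chord is in the bass. If F# is the third of a dominant seventh chord, the root is D (chord tones D–F#–A–C).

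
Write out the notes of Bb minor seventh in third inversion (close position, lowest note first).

Spelling Bb minor seventh: Bb–Db–F–Ab. In third inversion the seventh is bass, giving Ab, Bb, Db, F from the bottom.

Ab, Bb, Db, F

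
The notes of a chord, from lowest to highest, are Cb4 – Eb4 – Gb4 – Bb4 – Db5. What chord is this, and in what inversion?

Cb major ninth, root position

The distinct note names are Cb, Eb, Gb, Bb, Db. Stacked in thirds they read Cb–Eb–Gb–Bb–Db, which is a major ninth chord on Cb.
The lowest note is Cb, the root of the chord, so this is root position.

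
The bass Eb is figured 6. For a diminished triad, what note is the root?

C

The figures 6 mean the third of the chord is in the bass. If Eb is the third of a diminished triad, the root is C (chord tones C–Eb–Gb).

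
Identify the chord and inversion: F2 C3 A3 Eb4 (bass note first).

F dominant seventh, root position

The distinct note names are F, C, A, Eb. Stacked in thirds they read F–A–C–Eb, which is a dominant seventh chord on F.
F is the root of F dominant seventh; root in the bass means root position (figured bass 7).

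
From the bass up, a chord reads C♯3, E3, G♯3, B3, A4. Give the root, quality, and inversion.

A major ninth, first inversion

The pitch classes C#, E, G#, B, A arrange in thirds as A–C#–E–G#–B: an A major ninth chord.
The lowest note is C#, the third of the chord, so this is first inversion.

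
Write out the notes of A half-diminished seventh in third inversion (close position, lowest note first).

The chord tones are A–C–Eb–G. With the seventh (G) lowest for third inversion: G, A, C, Eb.

G, A, C, Eb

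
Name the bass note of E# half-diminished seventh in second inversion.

B

In second inversion the fifth is lowest. For E# half-diminished seventh (E#–G#–B–D#) that is B.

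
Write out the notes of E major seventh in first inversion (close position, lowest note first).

G#, B, D#, E

E major seventh is E–G#–B–D#. First inversion puts the third (G#) in the bass, with the remaining tones above: G#, B, D#, E.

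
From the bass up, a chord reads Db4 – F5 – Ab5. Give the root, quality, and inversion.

The pitch classes Db, F, Ab arrange in thirds as Db–F–Ab: a Db major triad.
The lowest note is Db, the root of the chord, so this is root position (figured bass 5/3).

Db major, root position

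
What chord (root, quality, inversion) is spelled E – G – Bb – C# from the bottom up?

C# diminished seventh, first inversion

The distinct note names are E, G, Bb, C#. Stacked in thirds they read C#–E–G–Bb, which is a diminished seventh chord on C#.
With the third (E) in the bass, the chord is in first inversion (figured bass 6/5).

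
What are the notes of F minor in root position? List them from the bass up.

Spelling F minor: F–Ab–C. In root position the root is bass, giving F, Ab, C from the bottom.

F, Ab, C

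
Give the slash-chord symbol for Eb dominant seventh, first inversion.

First inversion of Eb dominant seventh has the third (G) in the bass. As a slash chord: Eb7/G.

Eb7/G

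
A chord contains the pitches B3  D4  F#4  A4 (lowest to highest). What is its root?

B

The distinct letter names are B, D, F#, A. Arranged as a stack of thirds they read B–D–F#–A, so B is the root (a B minor seventh chord).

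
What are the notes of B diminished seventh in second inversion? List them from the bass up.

F, Ab, B, D

The chord tones are B–D–F–Ab. With the fifth (F) lowest for second inversion: F, Ab, B, D.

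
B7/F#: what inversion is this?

B7/F# means B dominant seventh with F# in the bass. F# is the fifth of B dominant seventh (B–D#–F#–A), so this is second inversion.

second inversion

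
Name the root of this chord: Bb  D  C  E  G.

Reordering Bb, D, C, E, G into stacked thirds gives C–E–G–Bb–D; the bottom of that stack, C, is the root.

C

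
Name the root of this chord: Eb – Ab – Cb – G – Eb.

Reordering Eb, Ab, Cb, G into stacked thirds gives Ab–Cb–Eb–G; the bottom of that stack, Ab, is the root.

Ab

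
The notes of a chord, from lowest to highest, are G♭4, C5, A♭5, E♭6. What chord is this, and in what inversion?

The pitch classes Gb, C, Ab, Eb arrange in thirds as Ab–C–Eb–Gb: an Ab dominant seventh chord.
With the seventh (Gb) in the bass, the chord is in third inversion (figured bass 4/2).

Ab dominant seventh, third inversion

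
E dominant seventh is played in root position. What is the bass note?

E

In root position the root is lowest. For E dominant seventh (E–G#–B–D) that is E.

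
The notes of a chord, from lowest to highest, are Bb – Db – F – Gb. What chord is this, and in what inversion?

Reducing to letter names: Bb, Db, F, Gb. These stack in thirds as Gb–Bb–Db–F — a Gb major seventh chord.
The lowest note is Bb, the third of the chord, so this is first inversion (figured bass 6/5).

Gb major seventh, first inversion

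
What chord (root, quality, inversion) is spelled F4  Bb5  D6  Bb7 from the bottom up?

Bb major, second inversion

The pitch classes F, Bb, D arrange in thirds as Bb–D–F: a Bb major triad.
With the fifth (F) in the bass, the chord is in second inversion (figured bass 6/4).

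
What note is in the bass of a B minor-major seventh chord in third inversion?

A#

The seventh of B minor-major seventh (B–D–F#–A#) is A#; that is the bass in third inversion.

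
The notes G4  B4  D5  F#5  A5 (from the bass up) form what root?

G, B, D, F#, A are the tones of a G major ninth chord (G–B–D–F#–A), making G the root.

G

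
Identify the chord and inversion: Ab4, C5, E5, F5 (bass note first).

The pitch classes Ab, C, E, F arrange in thirds as F–Ab–C–E: an F minor-major seventh chord.
The lowest note is Ab, the third of the chord, so this is first inversion (figured bass 6/5).

F minor-major seventh, first inversion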